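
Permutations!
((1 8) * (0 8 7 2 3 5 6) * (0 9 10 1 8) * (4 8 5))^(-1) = (1 10 9 6 5 8 4 3 2 7)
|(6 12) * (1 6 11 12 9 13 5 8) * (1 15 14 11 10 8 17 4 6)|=|(4 6 9 13 5 17)(8 15 14 11 12 10)|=6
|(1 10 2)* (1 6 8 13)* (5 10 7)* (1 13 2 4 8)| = |(13)(1 7 5 10 4 8 2 6)| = 8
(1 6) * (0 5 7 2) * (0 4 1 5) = [0, 6, 4, 3, 1, 7, 5, 2] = (1 6 5 7 2 4)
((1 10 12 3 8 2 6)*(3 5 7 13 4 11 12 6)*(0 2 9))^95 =((0 2 3 8 9)(1 10 6)(4 11 12 5 7 13))^95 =(1 6 10)(4 13 7 5 12 11)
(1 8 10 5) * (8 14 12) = (1 14 12 8 10 5) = [0, 14, 2, 3, 4, 1, 6, 7, 10, 9, 5, 11, 8, 13, 12]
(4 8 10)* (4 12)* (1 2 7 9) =(1 2 7 9)(4 8 10 12) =[0, 2, 7, 3, 8, 5, 6, 9, 10, 1, 12, 11, 4]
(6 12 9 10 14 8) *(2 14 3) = (2 14 8 6 12 9 10 3) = [0, 1, 14, 2, 4, 5, 12, 7, 6, 10, 3, 11, 9, 13, 8]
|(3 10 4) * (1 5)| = |(1 5)(3 10 4)| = 6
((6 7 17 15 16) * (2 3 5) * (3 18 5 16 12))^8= (2 5 18)(3 16 6 7 17 15 12)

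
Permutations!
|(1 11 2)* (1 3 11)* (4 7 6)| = 3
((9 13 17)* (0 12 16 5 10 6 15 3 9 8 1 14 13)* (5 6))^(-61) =(0 16 15 9 12 6 3)(1 8 17 13 14)(5 10)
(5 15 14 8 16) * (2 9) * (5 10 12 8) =(2 9)(5 15 14)(8 16 10 12) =[0, 1, 9, 3, 4, 15, 6, 7, 16, 2, 12, 11, 8, 13, 5, 14, 10]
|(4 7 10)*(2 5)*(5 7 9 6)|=7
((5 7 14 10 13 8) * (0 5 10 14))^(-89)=((14)(0 5 7)(8 10 13))^(-89)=(14)(0 5 7)(8 10 13)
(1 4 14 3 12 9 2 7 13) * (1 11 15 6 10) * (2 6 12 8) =(1 4 14 3 8 2 7 13 11 15 12 9 6 10) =[0, 4, 7, 8, 14, 5, 10, 13, 2, 6, 1, 15, 9, 11, 3, 12]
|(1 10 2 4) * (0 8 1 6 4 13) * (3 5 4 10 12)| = |(0 8 1 12 3 5 4 6 10 2 13)| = 11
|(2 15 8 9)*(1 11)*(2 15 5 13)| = |(1 11)(2 5 13)(8 9 15)| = 6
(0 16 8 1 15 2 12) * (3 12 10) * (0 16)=(1 15 2 10 3 12 16 8)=[0, 15, 10, 12, 4, 5, 6, 7, 1, 9, 3, 11, 16, 13, 14, 2, 8]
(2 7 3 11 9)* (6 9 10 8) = (2 7 3 11 10 8 6 9) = [0, 1, 7, 11, 4, 5, 9, 3, 6, 2, 8, 10]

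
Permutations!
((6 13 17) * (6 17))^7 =(17)(6 13) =((17)(6 13))^7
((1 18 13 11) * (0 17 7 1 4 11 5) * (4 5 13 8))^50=(0 8 17 4 7 11 1 5 18)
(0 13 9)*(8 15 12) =(0 13 9)(8 15 12) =[13, 1, 2, 3, 4, 5, 6, 7, 15, 0, 10, 11, 8, 9, 14, 12]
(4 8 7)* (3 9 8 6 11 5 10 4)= [0, 1, 2, 9, 6, 10, 11, 3, 7, 8, 4, 5]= (3 9 8 7)(4 6 11 5 10)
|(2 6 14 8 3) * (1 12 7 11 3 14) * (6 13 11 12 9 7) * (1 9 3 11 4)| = |(1 3 2 13 4)(6 9 7 12)(8 14)| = 20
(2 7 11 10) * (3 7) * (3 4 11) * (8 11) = (2 4 8 11 10)(3 7) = [0, 1, 4, 7, 8, 5, 6, 3, 11, 9, 2, 10]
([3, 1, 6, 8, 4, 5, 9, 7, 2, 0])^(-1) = [9, 1, 8, 0, 4, 5, 2, 7, 3, 6]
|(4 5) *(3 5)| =3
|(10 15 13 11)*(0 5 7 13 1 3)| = |(0 5 7 13 11 10 15 1 3)| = 9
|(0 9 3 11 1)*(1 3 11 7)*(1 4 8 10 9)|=14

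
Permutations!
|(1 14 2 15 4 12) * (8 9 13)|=|(1 14 2 15 4 12)(8 9 13)|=6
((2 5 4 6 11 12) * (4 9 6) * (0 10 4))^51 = (2 6)(5 11)(9 12)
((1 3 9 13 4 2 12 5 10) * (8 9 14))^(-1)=(1 10 5 12 2 4 13 9 8 14 3)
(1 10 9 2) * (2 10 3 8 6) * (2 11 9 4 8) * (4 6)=(1 3 2)(4 8)(6 11 9 10)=[0, 3, 1, 2, 8, 5, 11, 7, 4, 10, 6, 9]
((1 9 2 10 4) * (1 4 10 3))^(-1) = ((10)(1 9 2 3))^(-1) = (10)(1 3 2 9)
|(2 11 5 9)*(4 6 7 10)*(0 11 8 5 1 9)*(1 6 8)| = 24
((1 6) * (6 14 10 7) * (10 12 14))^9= (1 10 7 6)(12 14)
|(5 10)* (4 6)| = 2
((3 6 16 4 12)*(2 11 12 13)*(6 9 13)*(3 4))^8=(2 13 9 3 16 6 4 12 11)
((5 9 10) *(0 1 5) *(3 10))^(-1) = ((0 1 5 9 3 10))^(-1) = (0 10 3 9 5 1)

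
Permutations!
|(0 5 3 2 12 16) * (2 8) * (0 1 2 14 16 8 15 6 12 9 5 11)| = 22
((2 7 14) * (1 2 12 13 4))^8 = (1 2 7 14 12 13 4)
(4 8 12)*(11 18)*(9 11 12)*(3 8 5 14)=(3 8 9 11 18 12 4 5 14)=[0, 1, 2, 8, 5, 14, 6, 7, 9, 11, 10, 18, 4, 13, 3, 15, 16, 17, 12]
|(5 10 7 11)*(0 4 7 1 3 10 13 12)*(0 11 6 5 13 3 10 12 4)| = 8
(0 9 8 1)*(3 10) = [9, 0, 2, 10, 4, 5, 6, 7, 1, 8, 3] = (0 9 8 1)(3 10)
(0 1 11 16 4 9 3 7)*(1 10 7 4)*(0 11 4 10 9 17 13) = [9, 4, 2, 10, 17, 5, 6, 11, 8, 3, 7, 16, 12, 0, 14, 15, 1, 13] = (0 9 3 10 7 11 16 1 4 17 13)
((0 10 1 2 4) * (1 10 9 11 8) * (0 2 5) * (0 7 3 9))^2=(1 7 9 8 5 3 11)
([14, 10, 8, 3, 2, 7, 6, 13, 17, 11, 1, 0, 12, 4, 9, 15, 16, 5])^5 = (0 14 9 11)(1 10)(2 13 5 8 4 7 17)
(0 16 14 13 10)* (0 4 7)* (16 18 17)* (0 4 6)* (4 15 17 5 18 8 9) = [8, 1, 2, 3, 7, 18, 0, 15, 9, 4, 6, 11, 12, 10, 13, 17, 14, 16, 5] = (0 8 9 4 7 15 17 16 14 13 10 6)(5 18)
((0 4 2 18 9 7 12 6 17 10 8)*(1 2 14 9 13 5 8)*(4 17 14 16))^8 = (0 8 5 13 18 2 1 10 17)(6 7 14 12 9)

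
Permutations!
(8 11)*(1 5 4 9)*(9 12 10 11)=(1 5 4 12 10 11 8 9)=[0, 5, 2, 3, 12, 4, 6, 7, 9, 1, 11, 8, 10]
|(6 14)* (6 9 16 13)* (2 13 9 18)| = |(2 13 6 14 18)(9 16)| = 10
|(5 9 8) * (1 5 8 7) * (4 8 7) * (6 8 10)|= 8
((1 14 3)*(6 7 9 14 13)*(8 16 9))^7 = (1 14 16 7 13 3 9 8 6)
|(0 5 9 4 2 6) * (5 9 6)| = |(0 9 4 2 5 6)| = 6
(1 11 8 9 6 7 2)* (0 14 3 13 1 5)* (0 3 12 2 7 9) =[14, 11, 5, 13, 4, 3, 9, 7, 0, 6, 10, 8, 2, 1, 12] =(0 14 12 2 5 3 13 1 11 8)(6 9)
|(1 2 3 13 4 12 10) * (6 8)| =14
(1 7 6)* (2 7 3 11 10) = (1 3 11 10 2 7 6) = [0, 3, 7, 11, 4, 5, 1, 6, 8, 9, 2, 10]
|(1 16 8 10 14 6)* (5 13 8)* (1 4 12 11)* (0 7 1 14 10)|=35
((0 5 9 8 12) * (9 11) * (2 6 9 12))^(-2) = (0 11)(2 9)(5 12)(6 8)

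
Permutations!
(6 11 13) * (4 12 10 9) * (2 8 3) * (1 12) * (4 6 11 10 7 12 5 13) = (1 5 13 11 4)(2 8 3)(6 10 9)(7 12) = [0, 5, 8, 2, 1, 13, 10, 12, 3, 6, 9, 4, 7, 11]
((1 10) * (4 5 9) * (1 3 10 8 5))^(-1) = (1 4 9 5 8)(3 10)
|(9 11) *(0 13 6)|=|(0 13 6)(9 11)|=6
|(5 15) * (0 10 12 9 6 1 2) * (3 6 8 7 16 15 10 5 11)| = |(0 5 10 12 9 8 7 16 15 11 3 6 1 2)| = 14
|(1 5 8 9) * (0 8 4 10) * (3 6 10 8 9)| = |(0 9 1 5 4 8 3 6 10)| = 9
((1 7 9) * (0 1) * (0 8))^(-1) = ((0 1 7 9 8))^(-1) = (0 8 9 7 1)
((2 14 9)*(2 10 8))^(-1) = (2 8 10 9 14)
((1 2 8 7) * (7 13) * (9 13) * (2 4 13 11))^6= (1 13)(2 9)(4 7)(8 11)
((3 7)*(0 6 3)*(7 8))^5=((0 6 3 8 7))^5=(8)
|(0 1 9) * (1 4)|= |(0 4 1 9)|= 4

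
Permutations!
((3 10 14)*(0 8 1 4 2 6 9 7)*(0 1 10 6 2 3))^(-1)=(0 14 10 8)(1 7 9 6 3 4)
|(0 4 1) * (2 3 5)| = 3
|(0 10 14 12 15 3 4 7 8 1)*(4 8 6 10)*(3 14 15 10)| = |(0 4 7 6 3 8 1)(10 15 14 12)| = 28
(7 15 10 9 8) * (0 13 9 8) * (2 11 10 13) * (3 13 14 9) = (0 2 11 10 8 7 15 14 9)(3 13) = [2, 1, 11, 13, 4, 5, 6, 15, 7, 0, 8, 10, 12, 3, 9, 14]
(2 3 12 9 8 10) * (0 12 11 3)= (0 12 9 8 10 2)(3 11)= [12, 1, 0, 11, 4, 5, 6, 7, 10, 8, 2, 3, 9]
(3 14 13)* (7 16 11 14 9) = [0, 1, 2, 9, 4, 5, 6, 16, 8, 7, 10, 14, 12, 3, 13, 15, 11] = (3 9 7 16 11 14 13)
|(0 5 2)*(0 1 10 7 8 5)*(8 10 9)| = 10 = |(1 9 8 5 2)(7 10)|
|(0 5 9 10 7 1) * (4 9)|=|(0 5 4 9 10 7 1)|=7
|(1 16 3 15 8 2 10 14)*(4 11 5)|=24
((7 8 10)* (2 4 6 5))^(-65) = (2 5 6 4)(7 8 10)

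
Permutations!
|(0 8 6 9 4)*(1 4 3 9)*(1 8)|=6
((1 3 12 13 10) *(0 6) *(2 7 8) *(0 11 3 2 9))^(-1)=(0 9 8 7 2 1 10 13 12 3 11 6)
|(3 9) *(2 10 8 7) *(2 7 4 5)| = 10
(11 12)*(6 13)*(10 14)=(6 13)(10 14)(11 12)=[0, 1, 2, 3, 4, 5, 13, 7, 8, 9, 14, 12, 11, 6, 10]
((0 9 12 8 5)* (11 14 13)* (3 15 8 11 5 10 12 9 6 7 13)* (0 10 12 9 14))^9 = (0 15 10 6 8 9 7 12 14 13 11 3 5)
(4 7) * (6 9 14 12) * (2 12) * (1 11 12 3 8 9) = (1 11 12 6)(2 3 8 9 14)(4 7) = [0, 11, 3, 8, 7, 5, 1, 4, 9, 14, 10, 12, 6, 13, 2]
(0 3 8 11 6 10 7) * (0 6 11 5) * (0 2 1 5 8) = [3, 5, 1, 0, 4, 2, 10, 6, 8, 9, 7, 11] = (11)(0 3)(1 5 2)(6 10 7)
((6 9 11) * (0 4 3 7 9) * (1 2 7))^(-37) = ((0 4 3 1 2 7 9 11 6))^(-37) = (0 6 11 9 7 2 1 3 4)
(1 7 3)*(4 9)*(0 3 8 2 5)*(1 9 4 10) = (0 3 9 10 1 7 8 2 5) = [3, 7, 5, 9, 4, 0, 6, 8, 2, 10, 1]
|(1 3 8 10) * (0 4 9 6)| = |(0 4 9 6)(1 3 8 10)| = 4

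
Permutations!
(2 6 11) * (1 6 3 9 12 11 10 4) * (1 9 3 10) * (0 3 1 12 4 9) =(0 3 1 6 12 11 2 10 9 4) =[3, 6, 10, 1, 0, 5, 12, 7, 8, 4, 9, 2, 11]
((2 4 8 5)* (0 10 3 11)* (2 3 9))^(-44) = (0 10 9 2 4 8 5 3 11)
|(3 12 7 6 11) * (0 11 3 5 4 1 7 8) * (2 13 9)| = |(0 11 5 4 1 7 6 3 12 8)(2 13 9)| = 30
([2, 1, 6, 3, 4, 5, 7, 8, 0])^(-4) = (0 2 6 7 8)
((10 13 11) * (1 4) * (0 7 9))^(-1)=(0 9 7)(1 4)(10 11 13)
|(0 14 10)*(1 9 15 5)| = |(0 14 10)(1 9 15 5)| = 12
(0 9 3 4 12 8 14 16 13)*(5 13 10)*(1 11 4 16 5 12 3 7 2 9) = (0 1 11 4 3 16 10 12 8 14 5 13)(2 9 7) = [1, 11, 9, 16, 3, 13, 6, 2, 14, 7, 12, 4, 8, 0, 5, 15, 10]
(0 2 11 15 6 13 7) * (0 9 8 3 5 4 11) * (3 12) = (0 2)(3 5 4 11 15 6 13 7 9 8 12) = [2, 1, 0, 5, 11, 4, 13, 9, 12, 8, 10, 15, 3, 7, 14, 6]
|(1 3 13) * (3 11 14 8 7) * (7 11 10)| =|(1 10 7 3 13)(8 11 14)| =15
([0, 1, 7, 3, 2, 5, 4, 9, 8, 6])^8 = (2 6 7 4 9)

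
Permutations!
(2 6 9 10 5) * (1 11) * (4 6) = [0, 11, 4, 3, 6, 2, 9, 7, 8, 10, 5, 1] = (1 11)(2 4 6 9 10 5)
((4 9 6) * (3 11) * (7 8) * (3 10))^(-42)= ((3 11 10)(4 9 6)(7 8))^(-42)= (11)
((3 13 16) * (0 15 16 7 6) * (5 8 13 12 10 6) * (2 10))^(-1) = ((0 15 16 3 12 2 10 6)(5 8 13 7))^(-1) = (0 6 10 2 12 3 16 15)(5 7 13 8)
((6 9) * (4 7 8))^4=(9)(4 7 8)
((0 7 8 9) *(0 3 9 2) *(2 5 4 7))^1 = ((0 2)(3 9)(4 7 8 5))^1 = (0 2)(3 9)(4 7 8 5)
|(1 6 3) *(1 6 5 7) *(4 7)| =4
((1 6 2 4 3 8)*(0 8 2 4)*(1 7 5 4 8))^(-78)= ((0 1 6 8 7 5 4 3 2))^(-78)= (0 8 4)(1 7 3)(2 6 5)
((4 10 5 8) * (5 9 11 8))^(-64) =((4 10 9 11 8))^(-64) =(4 10 9 11 8)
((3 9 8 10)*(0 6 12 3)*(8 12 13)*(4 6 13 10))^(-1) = (0 10 6 4 8 13)(3 12 9) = ((0 13 8 4 6 10)(3 9 12))^(-1)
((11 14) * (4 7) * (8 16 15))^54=(16)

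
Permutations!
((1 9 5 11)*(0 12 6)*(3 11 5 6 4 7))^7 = ((0 12 4 7 3 11 1 9 6))^7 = (0 9 11 7 12 6 1 3 4)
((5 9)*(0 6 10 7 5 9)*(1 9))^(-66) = (0 5 7 10 6)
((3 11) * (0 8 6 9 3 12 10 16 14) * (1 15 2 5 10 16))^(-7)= (0 6 3 12 14 8 9 11 16)(1 5 15 10 2)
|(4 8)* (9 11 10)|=6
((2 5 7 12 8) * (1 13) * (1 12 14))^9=(1 13 12 8 2 5 7 14)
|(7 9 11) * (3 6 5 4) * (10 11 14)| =|(3 6 5 4)(7 9 14 10 11)| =20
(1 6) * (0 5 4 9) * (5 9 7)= (0 9)(1 6)(4 7 5)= [9, 6, 2, 3, 7, 4, 1, 5, 8, 0]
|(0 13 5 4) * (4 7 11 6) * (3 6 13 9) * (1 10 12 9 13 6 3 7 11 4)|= 11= |(0 13 5 11 6 1 10 12 9 7 4)|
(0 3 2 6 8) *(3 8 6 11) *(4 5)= (0 8)(2 11 3)(4 5)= [8, 1, 11, 2, 5, 4, 6, 7, 0, 9, 10, 3]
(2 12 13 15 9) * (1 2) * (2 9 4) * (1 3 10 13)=[0, 9, 12, 10, 2, 5, 6, 7, 8, 3, 13, 11, 1, 15, 14, 4]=(1 9 3 10 13 15 4 2 12)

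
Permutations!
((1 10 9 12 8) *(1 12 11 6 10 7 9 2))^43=((1 7 9 11 6 10 2)(8 12))^43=(1 7 9 11 6 10 2)(8 12)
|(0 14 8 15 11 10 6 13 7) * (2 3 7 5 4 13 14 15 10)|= |(0 15 11 2 3 7)(4 13 5)(6 14 8 10)|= 12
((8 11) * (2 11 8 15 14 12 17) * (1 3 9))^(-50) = ((1 3 9)(2 11 15 14 12 17))^(-50) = (1 3 9)(2 12 15)(11 17 14)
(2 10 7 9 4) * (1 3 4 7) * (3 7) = (1 7 9 3 4 2 10) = [0, 7, 10, 4, 2, 5, 6, 9, 8, 3, 1]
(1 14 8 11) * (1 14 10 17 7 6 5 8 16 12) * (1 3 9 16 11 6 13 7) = [0, 10, 2, 9, 4, 8, 5, 13, 6, 16, 17, 14, 3, 7, 11, 15, 12, 1] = (1 10 17)(3 9 16 12)(5 8 6)(7 13)(11 14)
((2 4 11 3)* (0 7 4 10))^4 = ((0 7 4 11 3 2 10))^4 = (0 3 7 2 4 10 11)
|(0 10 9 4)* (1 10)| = |(0 1 10 9 4)| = 5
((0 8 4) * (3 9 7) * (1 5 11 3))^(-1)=(0 4 8)(1 7 9 3 11 5)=((0 8 4)(1 5 11 3 9 7))^(-1)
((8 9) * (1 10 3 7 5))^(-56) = ((1 10 3 7 5)(8 9))^(-56) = (1 5 7 3 10)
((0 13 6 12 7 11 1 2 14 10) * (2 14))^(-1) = (0 10 14 1 11 7 12 6 13)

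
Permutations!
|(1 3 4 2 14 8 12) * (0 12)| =8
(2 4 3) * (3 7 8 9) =(2 4 7 8 9 3) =[0, 1, 4, 2, 7, 5, 6, 8, 9, 3]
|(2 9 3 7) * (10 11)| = |(2 9 3 7)(10 11)| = 4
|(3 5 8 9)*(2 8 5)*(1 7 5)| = 12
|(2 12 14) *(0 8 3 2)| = 6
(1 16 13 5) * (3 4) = [0, 16, 2, 4, 3, 1, 6, 7, 8, 9, 10, 11, 12, 5, 14, 15, 13] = (1 16 13 5)(3 4)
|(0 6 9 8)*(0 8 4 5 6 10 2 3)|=|(0 10 2 3)(4 5 6 9)|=4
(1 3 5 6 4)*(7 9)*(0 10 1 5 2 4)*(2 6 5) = (0 10 1 3 6)(2 4)(7 9) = [10, 3, 4, 6, 2, 5, 0, 9, 8, 7, 1]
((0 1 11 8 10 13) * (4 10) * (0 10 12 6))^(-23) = (0 12 8 1 6 4 11)(10 13)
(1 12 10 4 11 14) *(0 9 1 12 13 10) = (0 9 1 13 10 4 11 14 12) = [9, 13, 2, 3, 11, 5, 6, 7, 8, 1, 4, 14, 0, 10, 12]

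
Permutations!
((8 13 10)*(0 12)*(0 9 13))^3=(0 13)(8 9)(10 12)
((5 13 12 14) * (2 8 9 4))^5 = ((2 8 9 4)(5 13 12 14))^5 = (2 8 9 4)(5 13 12 14)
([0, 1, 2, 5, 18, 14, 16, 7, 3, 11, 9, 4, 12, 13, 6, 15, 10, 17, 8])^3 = [0, 1, 2, 6, 3, 16, 9, 7, 14, 18, 4, 8, 12, 13, 10, 15, 11, 17, 5]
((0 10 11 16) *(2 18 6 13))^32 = (18)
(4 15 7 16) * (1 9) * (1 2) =[0, 9, 1, 3, 15, 5, 6, 16, 8, 2, 10, 11, 12, 13, 14, 7, 4] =(1 9 2)(4 15 7 16)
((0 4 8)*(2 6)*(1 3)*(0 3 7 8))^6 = ((0 4)(1 7 8 3)(2 6))^6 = (1 8)(3 7)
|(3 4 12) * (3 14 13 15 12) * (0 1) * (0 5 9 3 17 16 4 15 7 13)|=|(0 1 5 9 3 15 12 14)(4 17 16)(7 13)|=24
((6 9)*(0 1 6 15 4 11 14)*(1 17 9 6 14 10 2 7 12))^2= ((0 17 9 15 4 11 10 2 7 12 1 14))^2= (0 9 4 10 7 1)(2 12 14 17 15 11)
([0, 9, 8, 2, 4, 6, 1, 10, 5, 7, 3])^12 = (1 10 8)(2 6 7)(3 5 9)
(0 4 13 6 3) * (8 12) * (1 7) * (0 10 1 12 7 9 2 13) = [4, 9, 13, 10, 0, 5, 3, 12, 7, 2, 1, 11, 8, 6] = (0 4)(1 9 2 13 6 3 10)(7 12 8)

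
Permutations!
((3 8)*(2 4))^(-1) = (2 4)(3 8)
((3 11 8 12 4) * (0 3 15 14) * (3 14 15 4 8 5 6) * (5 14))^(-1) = (15)(0 14 11 3 6 5)(8 12)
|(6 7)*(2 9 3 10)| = |(2 9 3 10)(6 7)| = 4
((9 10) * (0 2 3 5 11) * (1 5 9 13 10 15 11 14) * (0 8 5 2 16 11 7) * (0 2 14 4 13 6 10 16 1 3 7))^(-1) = ((0 1 14 3 9 15)(2 7)(4 13 16 11 8 5)(6 10))^(-1) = (0 15 9 3 14 1)(2 7)(4 5 8 11 16 13)(6 10)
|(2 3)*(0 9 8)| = 6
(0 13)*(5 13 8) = (0 8 5 13) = [8, 1, 2, 3, 4, 13, 6, 7, 5, 9, 10, 11, 12, 0]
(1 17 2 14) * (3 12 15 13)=(1 17 2 14)(3 12 15 13)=[0, 17, 14, 12, 4, 5, 6, 7, 8, 9, 10, 11, 15, 3, 1, 13, 16, 2]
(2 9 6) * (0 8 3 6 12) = (0 8 3 6 2 9 12) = [8, 1, 9, 6, 4, 5, 2, 7, 3, 12, 10, 11, 0]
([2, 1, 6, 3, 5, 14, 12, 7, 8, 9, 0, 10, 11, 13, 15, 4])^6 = (4 14)(5 15)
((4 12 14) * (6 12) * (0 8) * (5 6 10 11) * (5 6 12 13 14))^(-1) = (0 8)(4 14 13 6 11 10)(5 12)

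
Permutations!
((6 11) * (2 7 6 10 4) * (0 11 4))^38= (0 10 11)(2 6)(4 7)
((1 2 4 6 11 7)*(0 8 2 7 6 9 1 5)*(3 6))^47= ((0 8 2 4 9 1 7 5)(3 6 11))^47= (0 5 7 1 9 4 2 8)(3 11 6)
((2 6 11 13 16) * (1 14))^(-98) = ((1 14)(2 6 11 13 16))^(-98) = (2 11 16 6 13)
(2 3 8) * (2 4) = (2 3 8 4) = [0, 1, 3, 8, 2, 5, 6, 7, 4]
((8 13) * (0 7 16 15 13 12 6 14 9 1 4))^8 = (0 14 13)(1 12 16)(4 6 15)(7 9 8)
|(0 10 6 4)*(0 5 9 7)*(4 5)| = 6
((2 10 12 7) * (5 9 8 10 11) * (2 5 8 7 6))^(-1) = (2 6 12 10 8 11)(5 7 9)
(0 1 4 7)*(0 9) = (0 1 4 7 9) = [1, 4, 2, 3, 7, 5, 6, 9, 8, 0]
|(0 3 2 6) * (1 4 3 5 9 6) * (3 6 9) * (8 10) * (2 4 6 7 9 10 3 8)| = |(0 5 8 3 4 7 9 10 2 1 6)| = 11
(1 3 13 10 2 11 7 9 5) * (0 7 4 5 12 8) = (0 7 9 12 8)(1 3 13 10 2 11 4 5) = [7, 3, 11, 13, 5, 1, 6, 9, 0, 12, 2, 4, 8, 10]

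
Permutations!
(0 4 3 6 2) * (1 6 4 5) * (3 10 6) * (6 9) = (0 5 1 3 4 10 9 6 2) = [5, 3, 0, 4, 10, 1, 2, 7, 8, 6, 9]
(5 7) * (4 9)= (4 9)(5 7)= [0, 1, 2, 3, 9, 7, 6, 5, 8, 4]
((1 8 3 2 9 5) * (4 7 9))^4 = (1 4)(2 5)(3 9)(7 8)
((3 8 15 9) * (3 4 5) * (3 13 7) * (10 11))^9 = (3 8 15 9 4 5 13 7)(10 11)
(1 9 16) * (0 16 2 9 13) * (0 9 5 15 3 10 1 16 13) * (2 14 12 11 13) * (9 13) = [2, 0, 5, 10, 4, 15, 6, 7, 8, 14, 1, 9, 11, 13, 12, 3, 16] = (16)(0 2 5 15 3 10 1)(9 14 12 11)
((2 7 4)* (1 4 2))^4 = (7) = ((1 4)(2 7))^4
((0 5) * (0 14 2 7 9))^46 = ((0 5 14 2 7 9))^46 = (0 7 14)(2 5 9)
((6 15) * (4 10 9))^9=(6 15)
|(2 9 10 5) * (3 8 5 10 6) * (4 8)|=|(10)(2 9 6 3 4 8 5)|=7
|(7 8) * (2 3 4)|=|(2 3 4)(7 8)|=6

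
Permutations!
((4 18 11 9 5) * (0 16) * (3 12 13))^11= ((0 16)(3 12 13)(4 18 11 9 5))^11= (0 16)(3 13 12)(4 18 11 9 5)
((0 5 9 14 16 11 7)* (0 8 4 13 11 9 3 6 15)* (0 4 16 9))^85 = (0 7 4 3 16 11 15 5 8 13 6)(9 14)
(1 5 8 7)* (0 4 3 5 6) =(0 4 3 5 8 7 1 6) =[4, 6, 2, 5, 3, 8, 0, 1, 7]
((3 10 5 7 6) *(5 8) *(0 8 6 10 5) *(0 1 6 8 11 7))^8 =(0 5 3 6 1 8 10 7 11)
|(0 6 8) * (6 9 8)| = 3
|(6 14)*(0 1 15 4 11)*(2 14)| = 15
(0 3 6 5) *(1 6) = [3, 6, 2, 1, 4, 0, 5] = (0 3 1 6 5)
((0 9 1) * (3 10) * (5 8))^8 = (10)(0 1 9) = ((0 9 1)(3 10)(5 8))^8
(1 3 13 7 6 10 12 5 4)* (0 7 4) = (0 7 6 10 12 5)(1 3 13 4) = [7, 3, 2, 13, 1, 0, 10, 6, 8, 9, 12, 11, 5, 4]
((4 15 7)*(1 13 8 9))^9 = (15)(1 13 8 9)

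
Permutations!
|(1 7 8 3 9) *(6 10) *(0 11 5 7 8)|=4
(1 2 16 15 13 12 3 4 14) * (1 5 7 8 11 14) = [0, 2, 16, 4, 1, 7, 6, 8, 11, 9, 10, 14, 3, 12, 5, 13, 15] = (1 2 16 15 13 12 3 4)(5 7 8 11 14)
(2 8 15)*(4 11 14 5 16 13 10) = (2 8 15)(4 11 14 5 16 13 10) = [0, 1, 8, 3, 11, 16, 6, 7, 15, 9, 4, 14, 12, 10, 5, 2, 13]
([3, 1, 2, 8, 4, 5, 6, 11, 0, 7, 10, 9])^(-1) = [8, 1, 2, 0, 4, 5, 6, 9, 3, 11, 10, 7]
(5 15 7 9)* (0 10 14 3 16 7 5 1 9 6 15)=[10, 9, 2, 16, 4, 0, 15, 6, 8, 1, 14, 11, 12, 13, 3, 5, 7]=(0 10 14 3 16 7 6 15 5)(1 9)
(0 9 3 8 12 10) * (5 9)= [5, 1, 2, 8, 4, 9, 6, 7, 12, 3, 0, 11, 10]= (0 5 9 3 8 12 10)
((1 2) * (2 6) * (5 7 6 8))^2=(1 5 6)(2 8 7)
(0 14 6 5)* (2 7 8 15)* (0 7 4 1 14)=(1 14 6 5 7 8 15 2 4)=[0, 14, 4, 3, 1, 7, 5, 8, 15, 9, 10, 11, 12, 13, 6, 2]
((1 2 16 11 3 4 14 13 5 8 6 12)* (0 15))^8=((0 15)(1 2 16 11 3 4 14 13 5 8 6 12))^8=(1 5 3)(2 8 4)(6 14 16)(11 12 13)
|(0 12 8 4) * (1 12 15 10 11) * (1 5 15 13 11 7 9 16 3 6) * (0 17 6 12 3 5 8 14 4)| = |(0 13 11 8)(1 3 12 14 4 17 6)(5 15 10 7 9 16)| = 84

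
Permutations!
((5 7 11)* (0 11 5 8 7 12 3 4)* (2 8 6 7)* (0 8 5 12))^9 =(0 5 2 8 4 3 12 7 6 11)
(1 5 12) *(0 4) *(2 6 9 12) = (0 4)(1 5 2 6 9 12) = [4, 5, 6, 3, 0, 2, 9, 7, 8, 12, 10, 11, 1]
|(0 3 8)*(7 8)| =4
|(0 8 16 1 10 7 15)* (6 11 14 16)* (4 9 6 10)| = |(0 8 10 7 15)(1 4 9 6 11 14 16)| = 35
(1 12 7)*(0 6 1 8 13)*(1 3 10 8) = (0 6 3 10 8 13)(1 12 7) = [6, 12, 2, 10, 4, 5, 3, 1, 13, 9, 8, 11, 7, 0]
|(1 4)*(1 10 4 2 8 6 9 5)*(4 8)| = 8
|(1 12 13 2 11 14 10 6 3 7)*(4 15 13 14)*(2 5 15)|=21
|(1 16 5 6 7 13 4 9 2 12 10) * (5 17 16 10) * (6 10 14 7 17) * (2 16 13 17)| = 13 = |(1 14 7 17 13 4 9 16 6 2 12 5 10)|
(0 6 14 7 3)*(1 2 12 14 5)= (0 6 5 1 2 12 14 7 3)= [6, 2, 12, 0, 4, 1, 5, 3, 8, 9, 10, 11, 14, 13, 7]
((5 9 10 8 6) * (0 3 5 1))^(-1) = ((0 3 5 9 10 8 6 1))^(-1) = (0 1 6 8 10 9 5 3)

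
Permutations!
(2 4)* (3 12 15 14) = [0, 1, 4, 12, 2, 5, 6, 7, 8, 9, 10, 11, 15, 13, 3, 14] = (2 4)(3 12 15 14)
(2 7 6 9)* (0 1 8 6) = (0 1 8 6 9 2 7) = [1, 8, 7, 3, 4, 5, 9, 0, 6, 2]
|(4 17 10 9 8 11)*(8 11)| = 5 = |(4 17 10 9 11)|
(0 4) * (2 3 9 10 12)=[4, 1, 3, 9, 0, 5, 6, 7, 8, 10, 12, 11, 2]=(0 4)(2 3 9 10 12)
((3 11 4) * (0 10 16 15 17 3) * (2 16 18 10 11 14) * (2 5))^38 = (18)(0 4 11)(2 17 5 15 14 16 3)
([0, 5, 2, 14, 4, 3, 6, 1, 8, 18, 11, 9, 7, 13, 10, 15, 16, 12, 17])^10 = [0, 7, 2, 5, 4, 1, 6, 12, 8, 11, 14, 10, 17, 13, 3, 15, 16, 18, 9]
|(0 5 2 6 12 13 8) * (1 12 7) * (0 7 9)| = 5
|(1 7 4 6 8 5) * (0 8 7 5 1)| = |(0 8 1 5)(4 6 7)| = 12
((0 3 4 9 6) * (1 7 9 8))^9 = ((0 3 4 8 1 7 9 6))^9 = (0 3 4 8 1 7 9 6)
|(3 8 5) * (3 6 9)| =|(3 8 5 6 9)| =5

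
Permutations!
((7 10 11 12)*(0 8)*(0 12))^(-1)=((0 8 12 7 10 11))^(-1)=(0 11 10 7 12 8)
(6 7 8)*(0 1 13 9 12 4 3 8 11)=(0 1 13 9 12 4 3 8 6 7 11)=[1, 13, 2, 8, 3, 5, 7, 11, 6, 12, 10, 0, 4, 9]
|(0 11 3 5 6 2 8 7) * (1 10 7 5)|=12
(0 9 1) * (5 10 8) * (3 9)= (0 3 9 1)(5 10 8)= [3, 0, 2, 9, 4, 10, 6, 7, 5, 1, 8]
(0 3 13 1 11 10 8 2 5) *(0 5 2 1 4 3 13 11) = (0 13 4 3 11 10 8 1) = [13, 0, 2, 11, 3, 5, 6, 7, 1, 9, 8, 10, 12, 4]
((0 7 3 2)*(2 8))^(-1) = (0 2 8 3 7)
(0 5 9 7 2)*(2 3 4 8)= (0 5 9 7 3 4 8 2)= [5, 1, 0, 4, 8, 9, 6, 3, 2, 7]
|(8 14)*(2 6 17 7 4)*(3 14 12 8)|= 10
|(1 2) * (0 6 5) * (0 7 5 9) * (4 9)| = |(0 6 4 9)(1 2)(5 7)| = 4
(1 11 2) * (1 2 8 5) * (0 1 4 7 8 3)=(0 1 11 3)(4 7 8 5)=[1, 11, 2, 0, 7, 4, 6, 8, 5, 9, 10, 3]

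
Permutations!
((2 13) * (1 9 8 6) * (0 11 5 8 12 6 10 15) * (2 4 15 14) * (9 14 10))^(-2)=((0 11 5 8 9 12 6 1 14 2 13 4 15))^(-2)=(0 4 2 1 12 8 11 15 13 14 6 9 5)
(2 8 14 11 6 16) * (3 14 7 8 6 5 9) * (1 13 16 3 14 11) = [0, 13, 6, 11, 4, 9, 3, 8, 7, 14, 10, 5, 12, 16, 1, 15, 2] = (1 13 16 2 6 3 11 5 9 14)(7 8)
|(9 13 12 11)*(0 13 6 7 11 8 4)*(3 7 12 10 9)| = |(0 13 10 9 6 12 8 4)(3 7 11)| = 24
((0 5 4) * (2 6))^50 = (6)(0 4 5)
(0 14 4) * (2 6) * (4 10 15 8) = (0 14 10 15 8 4)(2 6) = [14, 1, 6, 3, 0, 5, 2, 7, 4, 9, 15, 11, 12, 13, 10, 8]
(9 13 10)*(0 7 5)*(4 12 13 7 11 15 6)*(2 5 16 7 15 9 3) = (0 11 9 15 6 4 12 13 10 3 2 5)(7 16) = [11, 1, 5, 2, 12, 0, 4, 16, 8, 15, 3, 9, 13, 10, 14, 6, 7]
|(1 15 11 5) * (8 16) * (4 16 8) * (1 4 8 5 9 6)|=|(1 15 11 9 6)(4 16 8 5)|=20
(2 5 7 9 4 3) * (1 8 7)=(1 8 7 9 4 3 2 5)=[0, 8, 5, 2, 3, 1, 6, 9, 7, 4]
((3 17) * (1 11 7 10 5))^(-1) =(1 5 10 7 11)(3 17)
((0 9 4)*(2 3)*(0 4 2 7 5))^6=(9)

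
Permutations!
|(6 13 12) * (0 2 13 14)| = 6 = |(0 2 13 12 6 14)|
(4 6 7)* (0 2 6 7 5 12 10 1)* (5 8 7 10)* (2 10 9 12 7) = (0 10 1)(2 6 8)(4 9 12 5 7) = [10, 0, 6, 3, 9, 7, 8, 4, 2, 12, 1, 11, 5]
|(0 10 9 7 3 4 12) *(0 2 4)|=15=|(0 10 9 7 3)(2 4 12)|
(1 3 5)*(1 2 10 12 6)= [0, 3, 10, 5, 4, 2, 1, 7, 8, 9, 12, 11, 6]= (1 3 5 2 10 12 6)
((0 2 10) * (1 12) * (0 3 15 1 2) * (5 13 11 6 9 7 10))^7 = ((1 12 2 5 13 11 6 9 7 10 3 15))^7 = (1 9 2 10 13 15 6 12 7 5 3 11)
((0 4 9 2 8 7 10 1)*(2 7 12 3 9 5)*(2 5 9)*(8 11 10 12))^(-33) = ((0 4 9 7 12 3 2 11 10 1))^(-33) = (0 11 12 4 10 3 9 1 2 7)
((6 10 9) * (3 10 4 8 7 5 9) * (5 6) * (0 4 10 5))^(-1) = (0 9 5 3 10 6 7 8 4)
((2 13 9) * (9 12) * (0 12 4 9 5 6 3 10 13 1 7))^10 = ((0 12 5 6 3 10 13 4 9 2 1 7))^10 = (0 1 9 13 3 5)(2 4 10 6 12 7)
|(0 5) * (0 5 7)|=2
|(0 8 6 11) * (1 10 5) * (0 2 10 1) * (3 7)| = |(0 8 6 11 2 10 5)(3 7)| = 14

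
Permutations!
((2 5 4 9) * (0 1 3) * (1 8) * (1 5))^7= (0 3 1 2 9 4 5 8)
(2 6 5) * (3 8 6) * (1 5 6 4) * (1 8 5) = [0, 1, 3, 5, 8, 2, 6, 7, 4] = (2 3 5)(4 8)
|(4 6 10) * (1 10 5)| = 5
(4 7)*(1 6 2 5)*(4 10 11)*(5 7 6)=[0, 5, 7, 3, 6, 1, 2, 10, 8, 9, 11, 4]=(1 5)(2 7 10 11 4 6)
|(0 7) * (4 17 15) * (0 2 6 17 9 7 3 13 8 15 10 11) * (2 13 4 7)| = |(0 3 4 9 2 6 17 10 11)(7 13 8 15)| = 36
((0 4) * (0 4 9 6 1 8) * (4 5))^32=(0 6 8 9 1)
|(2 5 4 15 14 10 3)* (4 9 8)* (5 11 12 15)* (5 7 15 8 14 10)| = |(2 11 12 8 4 7 15 10 3)(5 9 14)| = 9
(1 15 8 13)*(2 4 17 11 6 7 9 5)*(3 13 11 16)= (1 15 8 11 6 7 9 5 2 4 17 16 3 13)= [0, 15, 4, 13, 17, 2, 7, 9, 11, 5, 10, 6, 12, 1, 14, 8, 3, 16]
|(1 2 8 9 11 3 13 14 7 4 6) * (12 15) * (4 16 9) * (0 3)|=|(0 3 13 14 7 16 9 11)(1 2 8 4 6)(12 15)|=40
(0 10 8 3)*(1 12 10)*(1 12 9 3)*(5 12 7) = (0 7 5 12 10 8 1 9 3) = [7, 9, 2, 0, 4, 12, 6, 5, 1, 3, 8, 11, 10]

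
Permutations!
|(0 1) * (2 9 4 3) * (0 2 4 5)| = 10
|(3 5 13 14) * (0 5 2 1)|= 7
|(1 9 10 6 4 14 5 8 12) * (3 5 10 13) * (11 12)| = |(1 9 13 3 5 8 11 12)(4 14 10 6)| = 8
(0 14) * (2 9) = (0 14)(2 9) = [14, 1, 9, 3, 4, 5, 6, 7, 8, 2, 10, 11, 12, 13, 0]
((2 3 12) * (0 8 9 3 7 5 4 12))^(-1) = (0 3 9 8)(2 12 4 5 7)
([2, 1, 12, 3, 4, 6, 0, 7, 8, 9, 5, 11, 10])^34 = (0 5 12)(2 6 10)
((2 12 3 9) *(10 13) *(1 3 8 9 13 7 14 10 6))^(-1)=(1 6 13 3)(2 9 8 12)(7 10 14)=((1 3 13 6)(2 12 8 9)(7 14 10))^(-1)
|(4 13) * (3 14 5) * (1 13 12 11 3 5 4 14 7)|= 8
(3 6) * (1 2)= (1 2)(3 6)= [0, 2, 1, 6, 4, 5, 3]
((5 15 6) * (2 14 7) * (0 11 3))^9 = (15) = ((0 11 3)(2 14 7)(5 15 6))^9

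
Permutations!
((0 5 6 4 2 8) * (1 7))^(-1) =((0 5 6 4 2 8)(1 7))^(-1) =(0 8 2 4 6 5)(1 7)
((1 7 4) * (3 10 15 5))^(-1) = ((1 7 4)(3 10 15 5))^(-1) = (1 4 7)(3 5 15 10)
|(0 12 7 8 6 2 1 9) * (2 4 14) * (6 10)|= |(0 12 7 8 10 6 4 14 2 1 9)|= 11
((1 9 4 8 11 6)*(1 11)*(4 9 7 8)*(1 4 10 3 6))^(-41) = ((1 7 8 4 10 3 6 11))^(-41) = (1 11 6 3 10 4 8 7)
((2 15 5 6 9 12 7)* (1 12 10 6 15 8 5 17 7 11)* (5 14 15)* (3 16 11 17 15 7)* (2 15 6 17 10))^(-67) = ((1 12 10 17 3 16 11)(2 8 14 7 15 6 9))^(-67) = (1 17 11 10 16 12 3)(2 7 9 14 6 8 15)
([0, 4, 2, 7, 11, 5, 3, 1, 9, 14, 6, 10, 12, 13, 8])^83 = (1 7 3 6 10 11 4)(8 14 9)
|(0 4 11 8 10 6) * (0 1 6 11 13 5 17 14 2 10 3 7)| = |(0 4 13 5 17 14 2 10 11 8 3 7)(1 6)| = 12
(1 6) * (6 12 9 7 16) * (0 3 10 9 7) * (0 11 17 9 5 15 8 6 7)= (0 3 10 5 15 8 6 1 12)(7 16)(9 11 17)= [3, 12, 2, 10, 4, 15, 1, 16, 6, 11, 5, 17, 0, 13, 14, 8, 7, 9]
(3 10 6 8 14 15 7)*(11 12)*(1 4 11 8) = (1 4 11 12 8 14 15 7 3 10 6) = [0, 4, 2, 10, 11, 5, 1, 3, 14, 9, 6, 12, 8, 13, 15, 7]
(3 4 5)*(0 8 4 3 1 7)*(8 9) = (0 9 8 4 5 1 7) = [9, 7, 2, 3, 5, 1, 6, 0, 4, 8]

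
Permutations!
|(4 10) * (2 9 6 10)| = 5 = |(2 9 6 10 4)|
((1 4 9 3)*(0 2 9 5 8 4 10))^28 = ((0 2 9 3 1 10)(4 5 8))^28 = (0 1 9)(2 10 3)(4 5 8)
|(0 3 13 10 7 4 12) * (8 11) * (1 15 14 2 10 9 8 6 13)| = |(0 3 1 15 14 2 10 7 4 12)(6 13 9 8 11)| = 10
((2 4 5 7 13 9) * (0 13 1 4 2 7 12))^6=(0 5 1 9)(4 7 13 12)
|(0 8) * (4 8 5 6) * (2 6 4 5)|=6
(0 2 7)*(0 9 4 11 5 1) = (0 2 7 9 4 11 5 1) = [2, 0, 7, 3, 11, 1, 6, 9, 8, 4, 10, 5]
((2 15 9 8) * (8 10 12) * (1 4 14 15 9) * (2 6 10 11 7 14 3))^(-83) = ((1 4 3 2 9 11 7 14 15)(6 10 12 8))^(-83) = (1 14 11 2 4 15 7 9 3)(6 10 12 8)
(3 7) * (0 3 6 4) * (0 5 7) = (0 3)(4 5 7 6) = [3, 1, 2, 0, 5, 7, 4, 6]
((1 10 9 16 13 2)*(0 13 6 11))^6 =(0 16 1)(2 11 9)(6 10 13)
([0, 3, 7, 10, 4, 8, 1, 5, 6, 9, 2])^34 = [0, 10, 5, 2, 4, 6, 3, 8, 1, 9, 7]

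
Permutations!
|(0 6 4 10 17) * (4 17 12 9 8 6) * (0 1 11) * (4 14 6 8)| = 12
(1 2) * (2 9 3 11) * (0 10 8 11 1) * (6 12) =(0 10 8 11 2)(1 9 3)(6 12) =[10, 9, 0, 1, 4, 5, 12, 7, 11, 3, 8, 2, 6]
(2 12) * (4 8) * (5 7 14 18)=(2 12)(4 8)(5 7 14 18)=[0, 1, 12, 3, 8, 7, 6, 14, 4, 9, 10, 11, 2, 13, 18, 15, 16, 17, 5]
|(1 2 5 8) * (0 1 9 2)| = |(0 1)(2 5 8 9)| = 4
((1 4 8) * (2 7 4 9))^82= ((1 9 2 7 4 8))^82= (1 4 2)(7 9 8)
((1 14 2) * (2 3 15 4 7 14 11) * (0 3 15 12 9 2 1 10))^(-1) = (0 10 2 9 12 3)(1 11)(4 15 14 7)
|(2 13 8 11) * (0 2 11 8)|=|(0 2 13)|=3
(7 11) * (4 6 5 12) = (4 6 5 12)(7 11) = [0, 1, 2, 3, 6, 12, 5, 11, 8, 9, 10, 7, 4]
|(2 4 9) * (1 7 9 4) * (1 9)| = 2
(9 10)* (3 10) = (3 10 9) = [0, 1, 2, 10, 4, 5, 6, 7, 8, 3, 9]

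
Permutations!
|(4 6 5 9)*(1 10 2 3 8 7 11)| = |(1 10 2 3 8 7 11)(4 6 5 9)| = 28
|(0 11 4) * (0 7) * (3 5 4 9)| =7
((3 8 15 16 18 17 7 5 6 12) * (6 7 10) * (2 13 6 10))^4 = (2 3 18 6 15)(8 17 12 16 13)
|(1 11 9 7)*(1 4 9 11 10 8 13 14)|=|(1 10 8 13 14)(4 9 7)|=15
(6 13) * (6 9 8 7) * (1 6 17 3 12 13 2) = (1 6 2)(3 12 13 9 8 7 17) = [0, 6, 1, 12, 4, 5, 2, 17, 7, 8, 10, 11, 13, 9, 14, 15, 16, 3]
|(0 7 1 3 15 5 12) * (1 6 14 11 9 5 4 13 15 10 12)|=|(0 7 6 14 11 9 5 1 3 10 12)(4 13 15)|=33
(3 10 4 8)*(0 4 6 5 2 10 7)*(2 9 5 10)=(0 4 8 3 7)(5 9)(6 10)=[4, 1, 2, 7, 8, 9, 10, 0, 3, 5, 6]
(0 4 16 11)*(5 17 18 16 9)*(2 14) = (0 4 9 5 17 18 16 11)(2 14) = [4, 1, 14, 3, 9, 17, 6, 7, 8, 5, 10, 0, 12, 13, 2, 15, 11, 18, 16]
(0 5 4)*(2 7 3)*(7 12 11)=(0 5 4)(2 12 11 7 3)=[5, 1, 12, 2, 0, 4, 6, 3, 8, 9, 10, 7, 11]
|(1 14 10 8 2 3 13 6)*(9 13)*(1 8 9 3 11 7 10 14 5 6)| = 10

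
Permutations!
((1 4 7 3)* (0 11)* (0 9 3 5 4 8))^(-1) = (0 8 1 3 9 11)(4 5 7) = ((0 11 9 3 1 8)(4 7 5))^(-1)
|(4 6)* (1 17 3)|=|(1 17 3)(4 6)|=6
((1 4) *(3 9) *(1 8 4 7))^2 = (9)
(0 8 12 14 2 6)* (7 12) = [8, 1, 6, 3, 4, 5, 0, 12, 7, 9, 10, 11, 14, 13, 2] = (0 8 7 12 14 2 6)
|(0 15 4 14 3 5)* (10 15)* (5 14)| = |(0 10 15 4 5)(3 14)| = 10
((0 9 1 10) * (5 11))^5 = ((0 9 1 10)(5 11))^5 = (0 9 1 10)(5 11)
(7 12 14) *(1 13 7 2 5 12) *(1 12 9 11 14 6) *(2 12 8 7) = (1 13 2 5 9 11 14 12 6)(7 8) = [0, 13, 5, 3, 4, 9, 1, 8, 7, 11, 10, 14, 6, 2, 12]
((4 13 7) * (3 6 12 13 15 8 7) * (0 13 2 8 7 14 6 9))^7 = (0 9 3 13)(2 14 12 8 6)(4 15 7)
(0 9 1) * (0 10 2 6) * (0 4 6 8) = (0 9 1 10 2 8)(4 6) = [9, 10, 8, 3, 6, 5, 4, 7, 0, 1, 2]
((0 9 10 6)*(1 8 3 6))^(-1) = ((0 9 10 1 8 3 6))^(-1) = (0 6 3 8 1 10 9)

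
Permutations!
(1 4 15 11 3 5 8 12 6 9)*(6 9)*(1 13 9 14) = (1 4 15 11 3 5 8 12 14)(9 13) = [0, 4, 2, 5, 15, 8, 6, 7, 12, 13, 10, 3, 14, 9, 1, 11]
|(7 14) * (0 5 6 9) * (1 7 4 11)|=|(0 5 6 9)(1 7 14 4 11)|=20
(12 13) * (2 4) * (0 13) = (0 13 12)(2 4) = [13, 1, 4, 3, 2, 5, 6, 7, 8, 9, 10, 11, 0, 12]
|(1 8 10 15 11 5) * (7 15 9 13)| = |(1 8 10 9 13 7 15 11 5)| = 9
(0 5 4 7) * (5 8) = (0 8 5 4 7) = [8, 1, 2, 3, 7, 4, 6, 0, 5]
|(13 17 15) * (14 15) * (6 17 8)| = |(6 17 14 15 13 8)| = 6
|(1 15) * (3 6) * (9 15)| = |(1 9 15)(3 6)| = 6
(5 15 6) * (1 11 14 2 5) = (1 11 14 2 5 15 6) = [0, 11, 5, 3, 4, 15, 1, 7, 8, 9, 10, 14, 12, 13, 2, 6]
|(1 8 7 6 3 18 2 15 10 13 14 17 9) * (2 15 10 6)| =|(1 8 7 2 10 13 14 17 9)(3 18 15 6)| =36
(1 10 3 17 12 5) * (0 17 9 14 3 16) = [17, 10, 2, 9, 4, 1, 6, 7, 8, 14, 16, 11, 5, 13, 3, 15, 0, 12] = (0 17 12 5 1 10 16)(3 9 14)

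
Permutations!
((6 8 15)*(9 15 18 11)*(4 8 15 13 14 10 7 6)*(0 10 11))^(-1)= (0 18 8 4 15 6 7 10)(9 11 14 13)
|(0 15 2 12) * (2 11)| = |(0 15 11 2 12)| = 5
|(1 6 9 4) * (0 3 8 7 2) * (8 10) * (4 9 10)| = |(0 3 4 1 6 10 8 7 2)| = 9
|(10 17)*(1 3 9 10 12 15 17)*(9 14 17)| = |(1 3 14 17 12 15 9 10)| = 8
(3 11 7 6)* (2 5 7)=[0, 1, 5, 11, 4, 7, 3, 6, 8, 9, 10, 2]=(2 5 7 6 3 11)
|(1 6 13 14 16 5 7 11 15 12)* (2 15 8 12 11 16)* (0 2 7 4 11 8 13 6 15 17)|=84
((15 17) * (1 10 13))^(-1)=(1 13 10)(15 17)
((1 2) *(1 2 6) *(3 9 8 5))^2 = ((1 6)(3 9 8 5))^2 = (3 8)(5 9)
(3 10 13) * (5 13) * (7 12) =(3 10 5 13)(7 12) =[0, 1, 2, 10, 4, 13, 6, 12, 8, 9, 5, 11, 7, 3]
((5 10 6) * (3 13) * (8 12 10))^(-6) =((3 13)(5 8 12 10 6))^(-6) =(13)(5 6 10 12 8)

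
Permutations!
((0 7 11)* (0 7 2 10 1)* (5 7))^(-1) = ((0 2 10 1)(5 7 11))^(-1) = (0 1 10 2)(5 11 7)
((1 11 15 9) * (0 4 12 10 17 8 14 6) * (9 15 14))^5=(0 8 6 17 14 10 11 12 1 4 9)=((0 4 12 10 17 8 9 1 11 14 6))^5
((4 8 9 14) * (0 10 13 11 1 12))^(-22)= ((0 10 13 11 1 12)(4 8 9 14))^(-22)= (0 13 1)(4 9)(8 14)(10 11 12)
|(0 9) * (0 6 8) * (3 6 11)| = 6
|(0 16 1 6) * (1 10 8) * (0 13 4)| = |(0 16 10 8 1 6 13 4)| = 8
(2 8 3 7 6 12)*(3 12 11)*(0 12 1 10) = (0 12 2 8 1 10)(3 7 6 11) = [12, 10, 8, 7, 4, 5, 11, 6, 1, 9, 0, 3, 2]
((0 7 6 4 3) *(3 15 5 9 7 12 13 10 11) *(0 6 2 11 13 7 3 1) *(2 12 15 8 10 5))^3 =((0 15 2 11 1)(3 6 4 8 10 13 5 9)(7 12))^3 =(0 11 15 1 2)(3 8 5 6 10 9 4 13)(7 12)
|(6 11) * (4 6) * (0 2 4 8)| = |(0 2 4 6 11 8)| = 6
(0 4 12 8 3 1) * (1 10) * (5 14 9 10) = (0 4 12 8 3 5 14 9 10 1) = [4, 0, 2, 5, 12, 14, 6, 7, 3, 10, 1, 11, 8, 13, 9]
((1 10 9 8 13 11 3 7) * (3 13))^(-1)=((1 10 9 8 3 7)(11 13))^(-1)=(1 7 3 8 9 10)(11 13)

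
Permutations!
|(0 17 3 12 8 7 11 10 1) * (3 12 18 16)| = |(0 17 12 8 7 11 10 1)(3 18 16)| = 24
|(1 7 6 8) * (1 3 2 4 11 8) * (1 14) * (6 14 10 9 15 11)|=|(1 7 14)(2 4 6 10 9 15 11 8 3)|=9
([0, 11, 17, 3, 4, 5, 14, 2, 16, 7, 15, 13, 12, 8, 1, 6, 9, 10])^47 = [0, 17, 13, 3, 4, 5, 7, 11, 6, 1, 16, 10, 12, 15, 2, 9, 14, 8]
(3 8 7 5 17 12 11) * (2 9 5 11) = (2 9 5 17 12)(3 8 7 11) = [0, 1, 9, 8, 4, 17, 6, 11, 7, 5, 10, 3, 2, 13, 14, 15, 16, 12]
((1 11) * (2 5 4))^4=((1 11)(2 5 4))^4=(11)(2 5 4)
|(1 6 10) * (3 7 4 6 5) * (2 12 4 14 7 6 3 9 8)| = 10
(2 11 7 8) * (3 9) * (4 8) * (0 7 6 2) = (0 7 4 8)(2 11 6)(3 9) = [7, 1, 11, 9, 8, 5, 2, 4, 0, 3, 10, 6]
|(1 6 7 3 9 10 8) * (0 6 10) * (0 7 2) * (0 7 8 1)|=|(0 6 2 7 3 9 8)(1 10)|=14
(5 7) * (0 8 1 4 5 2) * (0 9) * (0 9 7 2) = (9)(0 8 1 4 5 2 7) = [8, 4, 7, 3, 5, 2, 6, 0, 1, 9]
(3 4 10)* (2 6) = (2 6)(3 4 10) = [0, 1, 6, 4, 10, 5, 2, 7, 8, 9, 3]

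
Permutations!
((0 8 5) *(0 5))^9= ((0 8))^9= (0 8)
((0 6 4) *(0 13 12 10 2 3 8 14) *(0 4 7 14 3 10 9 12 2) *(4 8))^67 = ((0 6 7 14 8 3 4 13 2 10)(9 12))^67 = (0 13 8 6 2 3 7 10 4 14)(9 12)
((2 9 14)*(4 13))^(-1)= ((2 9 14)(4 13))^(-1)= (2 14 9)(4 13)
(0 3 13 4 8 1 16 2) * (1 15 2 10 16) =(0 3 13 4 8 15 2)(10 16) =[3, 1, 0, 13, 8, 5, 6, 7, 15, 9, 16, 11, 12, 4, 14, 2, 10]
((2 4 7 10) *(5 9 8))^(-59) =((2 4 7 10)(5 9 8))^(-59) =(2 4 7 10)(5 9 8)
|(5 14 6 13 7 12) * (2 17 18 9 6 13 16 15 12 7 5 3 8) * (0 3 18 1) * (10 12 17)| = 39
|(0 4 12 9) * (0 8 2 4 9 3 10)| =8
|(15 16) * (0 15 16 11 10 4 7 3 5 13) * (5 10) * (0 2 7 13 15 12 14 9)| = 12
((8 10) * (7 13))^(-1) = (7 13)(8 10)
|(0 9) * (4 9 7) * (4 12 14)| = |(0 7 12 14 4 9)| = 6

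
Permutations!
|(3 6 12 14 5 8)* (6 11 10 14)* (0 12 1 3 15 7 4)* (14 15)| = |(0 12 6 1 3 11 10 15 7 4)(5 8 14)| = 30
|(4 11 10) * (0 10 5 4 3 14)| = 12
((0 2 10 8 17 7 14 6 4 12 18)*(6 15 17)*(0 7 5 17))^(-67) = (0 15 14 7 18 12 4 6 8 10 2)(5 17)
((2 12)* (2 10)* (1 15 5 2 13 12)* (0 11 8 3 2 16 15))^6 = (16)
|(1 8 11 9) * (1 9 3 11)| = 2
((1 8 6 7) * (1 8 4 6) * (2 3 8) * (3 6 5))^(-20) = ((1 4 5 3 8)(2 6 7))^(-20) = (8)(2 6 7)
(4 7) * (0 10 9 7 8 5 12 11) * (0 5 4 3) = (0 10 9 7 3)(4 8)(5 12 11) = [10, 1, 2, 0, 8, 12, 6, 3, 4, 7, 9, 5, 11]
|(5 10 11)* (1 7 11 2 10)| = 4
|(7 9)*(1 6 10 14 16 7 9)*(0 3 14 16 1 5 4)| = |(0 3 14 1 6 10 16 7 5 4)| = 10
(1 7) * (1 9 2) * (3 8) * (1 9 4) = (1 7 4)(2 9)(3 8) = [0, 7, 9, 8, 1, 5, 6, 4, 3, 2]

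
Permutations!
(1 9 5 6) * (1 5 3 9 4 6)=(1 4 6 5)(3 9)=[0, 4, 2, 9, 6, 1, 5, 7, 8, 3]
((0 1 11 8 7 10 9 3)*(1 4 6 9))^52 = ((0 4 6 9 3)(1 11 8 7 10))^52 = (0 6 3 4 9)(1 8 10 11 7)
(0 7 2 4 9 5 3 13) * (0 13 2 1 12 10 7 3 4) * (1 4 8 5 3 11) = (13)(0 11 1 12 10 7 4 9 3 2)(5 8) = [11, 12, 0, 2, 9, 8, 6, 4, 5, 3, 7, 1, 10, 13]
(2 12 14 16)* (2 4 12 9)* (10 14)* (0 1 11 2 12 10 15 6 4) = (0 1 11 2 9 12 15 6 4 10 14 16) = [1, 11, 9, 3, 10, 5, 4, 7, 8, 12, 14, 2, 15, 13, 16, 6, 0]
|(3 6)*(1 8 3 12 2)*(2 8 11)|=12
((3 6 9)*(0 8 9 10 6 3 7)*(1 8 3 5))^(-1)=((0 3 5 1 8 9 7)(6 10))^(-1)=(0 7 9 8 1 5 3)(6 10)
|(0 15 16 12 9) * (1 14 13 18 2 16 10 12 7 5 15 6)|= |(0 6 1 14 13 18 2 16 7 5 15 10 12 9)|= 14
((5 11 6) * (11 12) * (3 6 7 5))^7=((3 6)(5 12 11 7))^7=(3 6)(5 7 11 12)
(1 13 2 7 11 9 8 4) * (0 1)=[1, 13, 7, 3, 0, 5, 6, 11, 4, 8, 10, 9, 12, 2]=(0 1 13 2 7 11 9 8 4)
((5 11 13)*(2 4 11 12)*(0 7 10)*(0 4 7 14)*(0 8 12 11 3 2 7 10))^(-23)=((0 14 8 12 7)(2 10 4 3)(5 11 13))^(-23)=(0 8 7 14 12)(2 10 4 3)(5 11 13)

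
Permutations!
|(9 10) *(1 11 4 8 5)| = |(1 11 4 8 5)(9 10)| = 10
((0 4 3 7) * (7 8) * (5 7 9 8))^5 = ((0 4 3 5 7)(8 9))^5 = (8 9)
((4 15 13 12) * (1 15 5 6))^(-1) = (1 6 5 4 12 13 15)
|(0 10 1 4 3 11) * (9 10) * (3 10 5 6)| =6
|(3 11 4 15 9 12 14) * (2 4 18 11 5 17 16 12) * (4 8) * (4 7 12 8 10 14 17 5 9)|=10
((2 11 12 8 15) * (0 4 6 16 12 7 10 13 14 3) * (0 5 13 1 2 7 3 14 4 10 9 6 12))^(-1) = (0 16 6 9 7 15 8 12 4 13 5 3 11 2 1 10)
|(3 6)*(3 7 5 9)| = |(3 6 7 5 9)| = 5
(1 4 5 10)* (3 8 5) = [0, 4, 2, 8, 3, 10, 6, 7, 5, 9, 1] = (1 4 3 8 5 10)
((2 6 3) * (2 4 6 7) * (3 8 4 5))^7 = ((2 7)(3 5)(4 6 8))^7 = (2 7)(3 5)(4 6 8)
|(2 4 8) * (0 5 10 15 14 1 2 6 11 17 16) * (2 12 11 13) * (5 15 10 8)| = 24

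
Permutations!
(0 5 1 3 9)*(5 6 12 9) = [6, 3, 2, 5, 4, 1, 12, 7, 8, 0, 10, 11, 9] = (0 6 12 9)(1 3 5)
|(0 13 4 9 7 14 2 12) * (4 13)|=7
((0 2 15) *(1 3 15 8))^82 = (0 3 8)(1 2 15)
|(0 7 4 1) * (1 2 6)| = 6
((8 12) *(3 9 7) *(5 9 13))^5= (13)(8 12)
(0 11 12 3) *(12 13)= (0 11 13 12 3)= [11, 1, 2, 0, 4, 5, 6, 7, 8, 9, 10, 13, 3, 12]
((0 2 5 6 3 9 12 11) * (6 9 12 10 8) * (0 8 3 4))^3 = ((0 2 5 9 10 3 12 11 8 6 4))^3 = (0 9 12 6 2 10 11 4 5 3 8)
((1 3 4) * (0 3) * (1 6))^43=((0 3 4 6 1))^43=(0 6 3 1 4)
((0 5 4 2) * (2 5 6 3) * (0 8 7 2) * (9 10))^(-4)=(10)(0 3 6)(2 7 8)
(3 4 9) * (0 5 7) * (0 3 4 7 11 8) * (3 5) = (0 3 7 5 11 8)(4 9) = [3, 1, 2, 7, 9, 11, 6, 5, 0, 4, 10, 8]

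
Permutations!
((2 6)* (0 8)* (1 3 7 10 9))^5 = (10)(0 8)(2 6) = ((0 8)(1 3 7 10 9)(2 6))^5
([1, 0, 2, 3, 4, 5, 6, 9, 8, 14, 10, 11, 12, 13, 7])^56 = (7 14 9)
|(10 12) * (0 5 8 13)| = 4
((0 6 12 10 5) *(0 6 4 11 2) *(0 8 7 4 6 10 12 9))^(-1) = (12)(0 9 6)(2 11 4 7 8)(5 10)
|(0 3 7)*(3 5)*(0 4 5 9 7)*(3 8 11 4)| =|(0 9 7 3)(4 5 8 11)| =4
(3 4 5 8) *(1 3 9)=[0, 3, 2, 4, 5, 8, 6, 7, 9, 1]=(1 3 4 5 8 9)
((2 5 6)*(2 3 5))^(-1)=(3 6 5)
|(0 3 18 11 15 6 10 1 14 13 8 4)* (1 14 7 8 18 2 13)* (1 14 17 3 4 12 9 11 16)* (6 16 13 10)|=|(0 4)(1 7 8 12 9 11 15 16)(2 10 17 3)(13 18)|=8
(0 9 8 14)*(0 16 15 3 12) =(0 9 8 14 16 15 3 12) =[9, 1, 2, 12, 4, 5, 6, 7, 14, 8, 10, 11, 0, 13, 16, 3, 15]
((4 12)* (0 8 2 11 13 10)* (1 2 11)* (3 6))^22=((0 8 11 13 10)(1 2)(3 6)(4 12))^22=(0 11 10 8 13)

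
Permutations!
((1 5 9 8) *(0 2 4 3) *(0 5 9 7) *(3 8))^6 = (0 3 8)(1 2 5)(4 7 9)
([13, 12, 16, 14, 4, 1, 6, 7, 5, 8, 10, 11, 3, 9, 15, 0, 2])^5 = (0 1)(2 16)(3 9)(5 15)(8 14)(12 13)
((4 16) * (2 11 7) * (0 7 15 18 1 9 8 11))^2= ((0 7 2)(1 9 8 11 15 18)(4 16))^2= (0 2 7)(1 8 15)(9 11 18)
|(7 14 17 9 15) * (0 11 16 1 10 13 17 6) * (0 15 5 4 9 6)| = 33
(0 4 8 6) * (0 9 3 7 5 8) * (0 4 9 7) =[9, 1, 2, 0, 4, 8, 7, 5, 6, 3] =(0 9 3)(5 8 6 7)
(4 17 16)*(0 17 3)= (0 17 16 4 3)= [17, 1, 2, 0, 3, 5, 6, 7, 8, 9, 10, 11, 12, 13, 14, 15, 4, 16]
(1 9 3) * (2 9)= (1 2 9 3)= [0, 2, 9, 1, 4, 5, 6, 7, 8, 3]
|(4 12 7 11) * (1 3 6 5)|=4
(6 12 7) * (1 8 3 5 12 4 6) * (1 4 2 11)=(1 8 3 5 12 7 4 6 2 11)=[0, 8, 11, 5, 6, 12, 2, 4, 3, 9, 10, 1, 7]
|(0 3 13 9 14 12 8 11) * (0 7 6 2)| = |(0 3 13 9 14 12 8 11 7 6 2)| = 11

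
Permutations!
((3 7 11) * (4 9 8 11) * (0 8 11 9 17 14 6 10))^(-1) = ((0 8 9 11 3 7 4 17 14 6 10))^(-1) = (0 10 6 14 17 4 7 3 11 9 8)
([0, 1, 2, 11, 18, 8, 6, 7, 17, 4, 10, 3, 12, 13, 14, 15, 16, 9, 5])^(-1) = (3 11)(4 9 17 8 5 18)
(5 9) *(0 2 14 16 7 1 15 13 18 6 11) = (0 2 14 16 7 1 15 13 18 6 11)(5 9) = [2, 15, 14, 3, 4, 9, 11, 1, 8, 5, 10, 0, 12, 18, 16, 13, 7, 17, 6]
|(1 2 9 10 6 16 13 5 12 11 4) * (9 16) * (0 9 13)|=|(0 9 10 6 13 5 12 11 4 1 2 16)|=12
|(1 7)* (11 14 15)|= |(1 7)(11 14 15)|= 6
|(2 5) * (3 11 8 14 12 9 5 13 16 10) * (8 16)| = 28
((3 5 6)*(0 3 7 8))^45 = (0 6)(3 7)(5 8)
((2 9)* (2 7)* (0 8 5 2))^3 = ((0 8 5 2 9 7))^3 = (0 2)(5 7)(8 9)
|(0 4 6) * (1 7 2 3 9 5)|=6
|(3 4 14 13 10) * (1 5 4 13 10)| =|(1 5 4 14 10 3 13)| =7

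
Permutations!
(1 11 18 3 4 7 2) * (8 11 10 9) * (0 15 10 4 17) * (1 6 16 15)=(0 1 4 7 2 6 16 15 10 9 8 11 18 3 17)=[1, 4, 6, 17, 7, 5, 16, 2, 11, 8, 9, 18, 12, 13, 14, 10, 15, 0, 3]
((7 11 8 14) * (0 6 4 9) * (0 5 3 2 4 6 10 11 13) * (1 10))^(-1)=((0 1 10 11 8 14 7 13)(2 4 9 5 3))^(-1)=(0 13 7 14 8 11 10 1)(2 3 5 9 4)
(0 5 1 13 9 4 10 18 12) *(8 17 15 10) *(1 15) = (0 5 15 10 18 12)(1 13 9 4 8 17) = [5, 13, 2, 3, 8, 15, 6, 7, 17, 4, 18, 11, 0, 9, 14, 10, 16, 1, 12]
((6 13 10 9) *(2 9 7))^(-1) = (2 7 10 13 6 9)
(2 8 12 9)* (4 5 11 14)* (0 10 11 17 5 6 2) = (0 10 11 14 4 6 2 8 12 9)(5 17) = [10, 1, 8, 3, 6, 17, 2, 7, 12, 0, 11, 14, 9, 13, 4, 15, 16, 5]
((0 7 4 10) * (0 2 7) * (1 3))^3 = ((1 3)(2 7 4 10))^3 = (1 3)(2 10 4 7)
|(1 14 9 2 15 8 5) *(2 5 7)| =4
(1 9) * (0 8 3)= [8, 9, 2, 0, 4, 5, 6, 7, 3, 1]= (0 8 3)(1 9)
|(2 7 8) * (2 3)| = |(2 7 8 3)| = 4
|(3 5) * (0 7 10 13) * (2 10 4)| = |(0 7 4 2 10 13)(3 5)| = 6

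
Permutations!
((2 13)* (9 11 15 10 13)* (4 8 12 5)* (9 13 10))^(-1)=(2 13)(4 5 12 8)(9 15 11)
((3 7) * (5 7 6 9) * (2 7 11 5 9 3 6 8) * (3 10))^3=(2 10)(3 7)(5 11)(6 8)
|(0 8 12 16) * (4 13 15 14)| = 4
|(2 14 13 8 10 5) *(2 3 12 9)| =|(2 14 13 8 10 5 3 12 9)| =9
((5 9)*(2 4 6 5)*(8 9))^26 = (2 6 8)(4 5 9)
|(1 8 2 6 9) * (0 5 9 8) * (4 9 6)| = 8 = |(0 5 6 8 2 4 9 1)|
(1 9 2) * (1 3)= (1 9 2 3)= [0, 9, 3, 1, 4, 5, 6, 7, 8, 2]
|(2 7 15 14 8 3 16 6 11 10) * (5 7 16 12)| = 35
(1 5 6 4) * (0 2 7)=(0 2 7)(1 5 6 4)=[2, 5, 7, 3, 1, 6, 4, 0]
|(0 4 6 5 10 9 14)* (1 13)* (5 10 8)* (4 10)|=4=|(0 10 9 14)(1 13)(4 6)(5 8)|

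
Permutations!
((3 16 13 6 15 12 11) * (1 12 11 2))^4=(1 12 2)(3 15 13)(6 16 11)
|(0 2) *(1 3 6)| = |(0 2)(1 3 6)| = 6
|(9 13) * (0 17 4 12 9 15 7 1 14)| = 10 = |(0 17 4 12 9 13 15 7 1 14)|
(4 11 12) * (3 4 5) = [0, 1, 2, 4, 11, 3, 6, 7, 8, 9, 10, 12, 5] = (3 4 11 12 5)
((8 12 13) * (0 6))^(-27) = ((0 6)(8 12 13))^(-27) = (13)(0 6)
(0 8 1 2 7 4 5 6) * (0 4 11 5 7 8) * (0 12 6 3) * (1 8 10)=[12, 2, 10, 0, 7, 3, 4, 11, 8, 9, 1, 5, 6]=(0 12 6 4 7 11 5 3)(1 2 10)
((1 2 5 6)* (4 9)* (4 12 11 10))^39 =(1 6 5 2)(4 10 11 12 9)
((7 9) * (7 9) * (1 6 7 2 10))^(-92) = ((1 6 7 2 10))^(-92) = (1 2 6 10 7)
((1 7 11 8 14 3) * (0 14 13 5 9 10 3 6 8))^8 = ((0 14 6 8 13 5 9 10 3 1 7 11))^8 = (0 3 13)(1 5 14)(6 7 9)(8 11 10)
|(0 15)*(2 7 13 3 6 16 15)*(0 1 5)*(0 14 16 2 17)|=10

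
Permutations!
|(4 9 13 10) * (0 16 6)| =|(0 16 6)(4 9 13 10)| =12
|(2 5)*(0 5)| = 3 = |(0 5 2)|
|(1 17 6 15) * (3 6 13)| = |(1 17 13 3 6 15)| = 6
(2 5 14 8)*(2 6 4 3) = (2 5 14 8 6 4 3) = [0, 1, 5, 2, 3, 14, 4, 7, 6, 9, 10, 11, 12, 13, 8]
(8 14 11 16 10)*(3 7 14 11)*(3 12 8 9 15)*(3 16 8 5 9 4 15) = (3 7 14 12 5 9)(4 15 16 10)(8 11) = [0, 1, 2, 7, 15, 9, 6, 14, 11, 3, 4, 8, 5, 13, 12, 16, 10]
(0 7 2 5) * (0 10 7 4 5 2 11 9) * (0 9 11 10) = [4, 1, 2, 3, 5, 0, 6, 10, 8, 9, 7, 11] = (11)(0 4 5)(7 10)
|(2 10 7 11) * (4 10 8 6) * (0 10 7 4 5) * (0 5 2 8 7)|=15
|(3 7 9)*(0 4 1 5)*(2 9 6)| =|(0 4 1 5)(2 9 3 7 6)| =20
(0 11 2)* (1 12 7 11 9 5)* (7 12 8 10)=(12)(0 9 5 1 8 10 7 11 2)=[9, 8, 0, 3, 4, 1, 6, 11, 10, 5, 7, 2, 12]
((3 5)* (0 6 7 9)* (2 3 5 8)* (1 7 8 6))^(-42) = (0 7)(1 9)(2 6)(3 8)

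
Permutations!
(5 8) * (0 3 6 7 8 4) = (0 3 6 7 8 5 4) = [3, 1, 2, 6, 0, 4, 7, 8, 5]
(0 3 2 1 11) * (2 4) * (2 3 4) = (0 4 3 2 1 11) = [4, 11, 1, 2, 3, 5, 6, 7, 8, 9, 10, 0]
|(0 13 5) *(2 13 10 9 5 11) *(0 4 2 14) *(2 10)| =|(0 2 13 11 14)(4 10 9 5)| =20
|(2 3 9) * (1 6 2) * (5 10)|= |(1 6 2 3 9)(5 10)|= 10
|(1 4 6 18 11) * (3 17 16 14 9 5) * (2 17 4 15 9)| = |(1 15 9 5 3 4 6 18 11)(2 17 16 14)| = 36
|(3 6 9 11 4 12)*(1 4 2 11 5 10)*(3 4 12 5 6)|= |(1 12 4 5 10)(2 11)(6 9)|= 10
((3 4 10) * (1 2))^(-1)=((1 2)(3 4 10))^(-1)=(1 2)(3 10 4)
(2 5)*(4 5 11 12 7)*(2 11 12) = [0, 1, 12, 3, 5, 11, 6, 4, 8, 9, 10, 2, 7] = (2 12 7 4 5 11)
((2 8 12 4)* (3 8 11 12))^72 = (12)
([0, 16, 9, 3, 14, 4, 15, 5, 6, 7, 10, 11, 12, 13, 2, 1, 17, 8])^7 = (1 16 17 8 6 15)(2 9 7 5 4 14)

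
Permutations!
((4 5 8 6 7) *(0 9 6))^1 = (0 9 6 7 4 5 8)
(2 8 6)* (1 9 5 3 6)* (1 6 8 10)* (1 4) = (1 9 5 3 8 6 2 10 4) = [0, 9, 10, 8, 1, 3, 2, 7, 6, 5, 4]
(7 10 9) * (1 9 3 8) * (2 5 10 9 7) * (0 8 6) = (0 8 1 7 9 2 5 10 3 6) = [8, 7, 5, 6, 4, 10, 0, 9, 1, 2, 3]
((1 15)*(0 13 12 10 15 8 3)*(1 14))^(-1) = (0 3 8 1 14 15 10 12 13)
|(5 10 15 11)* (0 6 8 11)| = 7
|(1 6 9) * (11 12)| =6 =|(1 6 9)(11 12)|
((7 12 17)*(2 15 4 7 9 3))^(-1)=(2 3 9 17 12 7 4 15)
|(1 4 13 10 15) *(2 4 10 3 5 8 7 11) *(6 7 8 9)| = |(1 10 15)(2 4 13 3 5 9 6 7 11)| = 9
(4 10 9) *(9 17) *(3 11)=(3 11)(4 10 17 9)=[0, 1, 2, 11, 10, 5, 6, 7, 8, 4, 17, 3, 12, 13, 14, 15, 16, 9]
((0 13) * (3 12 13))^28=((0 3 12 13))^28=(13)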